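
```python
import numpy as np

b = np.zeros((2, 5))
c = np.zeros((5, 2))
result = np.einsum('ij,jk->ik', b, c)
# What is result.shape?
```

(2, 2)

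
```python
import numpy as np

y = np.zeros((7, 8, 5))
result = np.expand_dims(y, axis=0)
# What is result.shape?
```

(1, 7, 8, 5)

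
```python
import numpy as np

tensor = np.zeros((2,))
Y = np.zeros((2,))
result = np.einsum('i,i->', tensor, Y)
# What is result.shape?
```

()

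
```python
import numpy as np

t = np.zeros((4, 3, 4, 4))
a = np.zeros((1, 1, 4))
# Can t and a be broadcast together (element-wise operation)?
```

Yes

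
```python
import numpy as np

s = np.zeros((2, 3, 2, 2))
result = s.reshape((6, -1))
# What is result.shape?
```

(6, 4)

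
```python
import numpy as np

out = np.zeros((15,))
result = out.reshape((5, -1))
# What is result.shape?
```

(5, 3)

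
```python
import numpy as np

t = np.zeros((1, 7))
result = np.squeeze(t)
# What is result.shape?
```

(7,)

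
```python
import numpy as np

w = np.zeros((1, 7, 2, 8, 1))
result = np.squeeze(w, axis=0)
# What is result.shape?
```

(7, 2, 8, 1)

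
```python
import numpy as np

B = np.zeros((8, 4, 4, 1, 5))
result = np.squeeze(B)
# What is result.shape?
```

(8, 4, 4, 5)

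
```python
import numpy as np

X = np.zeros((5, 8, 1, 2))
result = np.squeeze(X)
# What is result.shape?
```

(5, 8, 2)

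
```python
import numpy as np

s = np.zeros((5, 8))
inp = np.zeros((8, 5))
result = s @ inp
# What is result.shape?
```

(5, 5)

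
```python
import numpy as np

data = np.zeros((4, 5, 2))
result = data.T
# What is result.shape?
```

(2, 5, 4)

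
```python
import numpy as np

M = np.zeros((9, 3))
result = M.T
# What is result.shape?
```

(3, 9)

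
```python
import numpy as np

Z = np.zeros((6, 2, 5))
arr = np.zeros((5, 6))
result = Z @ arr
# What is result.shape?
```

(6, 2, 6)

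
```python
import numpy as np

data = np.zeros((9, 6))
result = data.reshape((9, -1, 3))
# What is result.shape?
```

(9, 2, 3)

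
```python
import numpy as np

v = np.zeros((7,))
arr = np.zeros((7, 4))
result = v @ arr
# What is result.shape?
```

(4,)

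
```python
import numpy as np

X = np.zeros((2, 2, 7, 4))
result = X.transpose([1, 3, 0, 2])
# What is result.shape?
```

(2, 4, 2, 7)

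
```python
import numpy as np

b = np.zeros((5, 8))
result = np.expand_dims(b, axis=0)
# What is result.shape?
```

(1, 5, 8)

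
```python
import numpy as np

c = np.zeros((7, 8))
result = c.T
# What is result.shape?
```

(8, 7)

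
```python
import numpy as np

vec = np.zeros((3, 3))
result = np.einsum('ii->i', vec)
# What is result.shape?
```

(3,)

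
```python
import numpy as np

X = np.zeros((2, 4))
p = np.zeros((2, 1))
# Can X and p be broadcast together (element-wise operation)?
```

Yes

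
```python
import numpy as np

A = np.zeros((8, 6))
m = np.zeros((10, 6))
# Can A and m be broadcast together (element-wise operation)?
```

No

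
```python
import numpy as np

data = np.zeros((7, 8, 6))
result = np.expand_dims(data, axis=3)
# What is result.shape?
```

(7, 8, 6, 1)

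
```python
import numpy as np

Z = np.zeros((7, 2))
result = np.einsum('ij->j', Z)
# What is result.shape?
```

(2,)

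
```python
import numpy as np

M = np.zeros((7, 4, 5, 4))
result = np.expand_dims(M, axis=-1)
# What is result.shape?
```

(7, 4, 5, 4, 1)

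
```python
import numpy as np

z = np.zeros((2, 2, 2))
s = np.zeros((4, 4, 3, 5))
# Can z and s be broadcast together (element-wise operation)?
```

No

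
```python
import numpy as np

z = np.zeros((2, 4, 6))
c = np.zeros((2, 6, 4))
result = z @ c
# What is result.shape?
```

(2, 4, 4)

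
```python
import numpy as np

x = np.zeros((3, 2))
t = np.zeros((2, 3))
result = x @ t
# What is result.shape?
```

(3, 3)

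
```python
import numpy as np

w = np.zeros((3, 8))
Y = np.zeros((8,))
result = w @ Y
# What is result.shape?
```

(3,)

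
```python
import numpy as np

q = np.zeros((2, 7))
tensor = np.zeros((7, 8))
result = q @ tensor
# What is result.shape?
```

(2, 8)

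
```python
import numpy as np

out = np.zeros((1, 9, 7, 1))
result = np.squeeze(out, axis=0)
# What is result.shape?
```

(9, 7, 1)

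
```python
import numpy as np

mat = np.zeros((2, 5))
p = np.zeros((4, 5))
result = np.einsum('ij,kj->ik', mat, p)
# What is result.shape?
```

(2, 4)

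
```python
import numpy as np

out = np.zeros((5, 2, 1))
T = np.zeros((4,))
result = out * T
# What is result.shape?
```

(5, 2, 4)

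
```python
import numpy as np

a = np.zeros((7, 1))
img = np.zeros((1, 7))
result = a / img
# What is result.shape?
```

(7, 7)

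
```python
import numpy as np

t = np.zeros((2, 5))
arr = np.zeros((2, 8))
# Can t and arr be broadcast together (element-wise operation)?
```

No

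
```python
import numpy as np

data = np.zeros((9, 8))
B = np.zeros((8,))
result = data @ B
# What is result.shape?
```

(9,)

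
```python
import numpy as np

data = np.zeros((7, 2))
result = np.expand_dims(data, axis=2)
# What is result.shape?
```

(7, 2, 1)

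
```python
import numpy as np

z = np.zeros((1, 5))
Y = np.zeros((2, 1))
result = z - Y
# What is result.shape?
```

(2, 5)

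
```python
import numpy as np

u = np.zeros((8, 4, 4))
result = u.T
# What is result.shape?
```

(4, 4, 8)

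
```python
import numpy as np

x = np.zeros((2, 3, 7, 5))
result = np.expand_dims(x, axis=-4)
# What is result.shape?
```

(2, 1, 3, 7, 5)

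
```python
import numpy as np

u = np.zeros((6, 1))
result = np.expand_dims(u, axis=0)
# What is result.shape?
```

(1, 6, 1)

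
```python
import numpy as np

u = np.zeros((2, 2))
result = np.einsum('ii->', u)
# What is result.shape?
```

()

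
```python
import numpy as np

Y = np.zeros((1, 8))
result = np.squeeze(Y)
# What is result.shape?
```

(8,)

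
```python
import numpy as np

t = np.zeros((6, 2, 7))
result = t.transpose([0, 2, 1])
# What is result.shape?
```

(6, 7, 2)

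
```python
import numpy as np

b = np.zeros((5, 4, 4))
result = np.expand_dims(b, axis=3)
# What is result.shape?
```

(5, 4, 4, 1)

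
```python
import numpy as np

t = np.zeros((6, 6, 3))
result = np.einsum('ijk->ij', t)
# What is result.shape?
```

(6, 6)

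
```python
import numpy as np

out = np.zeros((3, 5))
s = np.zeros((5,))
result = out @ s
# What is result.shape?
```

(3,)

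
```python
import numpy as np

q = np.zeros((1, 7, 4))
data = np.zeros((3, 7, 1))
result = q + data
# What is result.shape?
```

(3, 7, 4)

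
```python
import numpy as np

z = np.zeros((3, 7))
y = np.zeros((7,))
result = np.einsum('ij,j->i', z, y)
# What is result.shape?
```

(3,)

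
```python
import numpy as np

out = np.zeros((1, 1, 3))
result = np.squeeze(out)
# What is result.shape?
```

(3,)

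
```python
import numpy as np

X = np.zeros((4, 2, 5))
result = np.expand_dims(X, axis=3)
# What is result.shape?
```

(4, 2, 5, 1)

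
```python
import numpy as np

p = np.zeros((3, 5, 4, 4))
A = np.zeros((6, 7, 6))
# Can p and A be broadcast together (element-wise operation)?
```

No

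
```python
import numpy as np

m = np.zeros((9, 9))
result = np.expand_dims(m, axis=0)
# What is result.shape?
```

(1, 9, 9)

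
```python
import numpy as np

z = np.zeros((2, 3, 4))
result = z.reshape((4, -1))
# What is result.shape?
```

(4, 6)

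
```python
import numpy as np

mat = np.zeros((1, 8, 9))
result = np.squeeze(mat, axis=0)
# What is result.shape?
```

(8, 9)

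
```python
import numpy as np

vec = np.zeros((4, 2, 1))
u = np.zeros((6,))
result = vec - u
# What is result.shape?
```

(4, 2, 6)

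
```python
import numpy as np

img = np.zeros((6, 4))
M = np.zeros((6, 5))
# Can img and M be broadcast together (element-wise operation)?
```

No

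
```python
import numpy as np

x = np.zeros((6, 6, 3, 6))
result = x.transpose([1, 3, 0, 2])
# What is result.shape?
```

(6, 6, 6, 3)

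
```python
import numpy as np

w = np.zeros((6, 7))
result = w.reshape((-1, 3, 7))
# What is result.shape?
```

(2, 3, 7)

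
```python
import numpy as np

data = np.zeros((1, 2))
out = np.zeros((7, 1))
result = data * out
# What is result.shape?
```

(7, 2)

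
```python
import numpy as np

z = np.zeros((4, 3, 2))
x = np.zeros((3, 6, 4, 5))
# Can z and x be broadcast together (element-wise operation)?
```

No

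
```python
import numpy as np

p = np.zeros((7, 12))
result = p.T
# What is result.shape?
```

(12, 7)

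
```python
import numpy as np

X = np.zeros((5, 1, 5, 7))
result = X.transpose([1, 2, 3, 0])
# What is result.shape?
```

(1, 5, 7, 5)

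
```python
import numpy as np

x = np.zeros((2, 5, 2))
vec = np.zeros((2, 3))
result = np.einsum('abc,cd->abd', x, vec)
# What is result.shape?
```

(2, 5, 3)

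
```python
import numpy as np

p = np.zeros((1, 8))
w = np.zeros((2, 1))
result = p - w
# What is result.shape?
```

(2, 8)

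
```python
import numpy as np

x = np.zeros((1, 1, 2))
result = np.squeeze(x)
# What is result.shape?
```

(2,)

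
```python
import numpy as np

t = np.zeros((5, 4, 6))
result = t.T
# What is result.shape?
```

(6, 4, 5)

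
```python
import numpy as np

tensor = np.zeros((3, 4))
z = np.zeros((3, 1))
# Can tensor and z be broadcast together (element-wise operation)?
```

Yes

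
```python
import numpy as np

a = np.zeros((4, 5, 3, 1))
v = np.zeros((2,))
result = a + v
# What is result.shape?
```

(4, 5, 3, 2)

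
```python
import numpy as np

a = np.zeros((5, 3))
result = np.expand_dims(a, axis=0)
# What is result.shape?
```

(1, 5, 3)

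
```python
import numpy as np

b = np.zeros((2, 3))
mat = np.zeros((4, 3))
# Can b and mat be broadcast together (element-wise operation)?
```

No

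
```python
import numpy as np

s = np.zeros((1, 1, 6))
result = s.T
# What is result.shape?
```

(6, 1, 1)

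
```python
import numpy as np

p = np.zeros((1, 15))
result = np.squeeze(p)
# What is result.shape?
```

(15,)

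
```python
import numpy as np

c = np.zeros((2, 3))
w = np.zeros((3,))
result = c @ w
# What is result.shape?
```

(2,)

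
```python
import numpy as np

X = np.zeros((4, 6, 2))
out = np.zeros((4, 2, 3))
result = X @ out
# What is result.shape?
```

(4, 6, 3)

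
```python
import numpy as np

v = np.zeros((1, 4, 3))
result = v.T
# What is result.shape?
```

(3, 4, 1)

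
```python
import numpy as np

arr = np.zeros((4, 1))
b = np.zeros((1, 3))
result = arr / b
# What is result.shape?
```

(4, 3)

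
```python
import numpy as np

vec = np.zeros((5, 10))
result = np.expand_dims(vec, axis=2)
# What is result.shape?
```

(5, 10, 1)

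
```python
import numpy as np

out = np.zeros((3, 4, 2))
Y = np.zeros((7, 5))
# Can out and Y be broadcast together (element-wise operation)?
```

No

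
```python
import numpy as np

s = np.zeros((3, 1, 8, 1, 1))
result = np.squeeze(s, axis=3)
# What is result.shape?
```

(3, 1, 8, 1)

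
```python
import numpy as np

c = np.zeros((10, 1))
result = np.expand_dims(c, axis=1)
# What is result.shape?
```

(10, 1, 1)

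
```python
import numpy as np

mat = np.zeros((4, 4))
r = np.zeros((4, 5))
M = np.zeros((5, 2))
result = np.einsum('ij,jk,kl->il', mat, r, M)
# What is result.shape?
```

(4, 2)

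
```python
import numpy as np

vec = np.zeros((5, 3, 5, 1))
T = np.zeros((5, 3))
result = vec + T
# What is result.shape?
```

(5, 3, 5, 3)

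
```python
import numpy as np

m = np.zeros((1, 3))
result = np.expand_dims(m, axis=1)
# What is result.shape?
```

(1, 1, 3)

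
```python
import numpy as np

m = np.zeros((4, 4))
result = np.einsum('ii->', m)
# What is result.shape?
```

()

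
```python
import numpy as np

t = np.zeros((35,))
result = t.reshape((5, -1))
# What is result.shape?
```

(5, 7)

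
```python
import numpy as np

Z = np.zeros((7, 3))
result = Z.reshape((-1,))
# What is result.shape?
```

(21,)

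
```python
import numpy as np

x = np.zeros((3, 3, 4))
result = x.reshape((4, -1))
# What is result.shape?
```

(4, 9)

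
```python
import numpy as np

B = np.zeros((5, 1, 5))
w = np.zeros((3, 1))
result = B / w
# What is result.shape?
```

(5, 3, 5)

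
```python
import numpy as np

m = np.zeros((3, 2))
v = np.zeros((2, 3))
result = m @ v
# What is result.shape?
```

(3, 3)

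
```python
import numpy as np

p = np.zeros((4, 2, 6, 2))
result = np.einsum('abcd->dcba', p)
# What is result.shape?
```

(2, 6, 2, 4)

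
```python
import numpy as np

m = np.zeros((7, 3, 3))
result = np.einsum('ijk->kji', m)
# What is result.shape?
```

(3, 3, 7)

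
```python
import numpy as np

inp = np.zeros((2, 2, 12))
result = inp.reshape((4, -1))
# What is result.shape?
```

(4, 12)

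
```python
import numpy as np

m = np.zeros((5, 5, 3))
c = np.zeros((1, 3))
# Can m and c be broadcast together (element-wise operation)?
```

Yes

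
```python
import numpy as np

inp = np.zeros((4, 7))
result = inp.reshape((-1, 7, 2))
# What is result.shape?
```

(2, 7, 2)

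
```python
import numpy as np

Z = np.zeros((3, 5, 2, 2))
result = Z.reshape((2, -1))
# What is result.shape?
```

(2, 30)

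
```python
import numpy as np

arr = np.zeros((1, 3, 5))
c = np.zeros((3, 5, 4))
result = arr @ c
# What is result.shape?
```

(3, 3, 4)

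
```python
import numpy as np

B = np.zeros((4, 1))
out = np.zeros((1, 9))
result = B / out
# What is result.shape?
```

(4, 9)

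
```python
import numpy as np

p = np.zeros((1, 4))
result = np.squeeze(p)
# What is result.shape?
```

(4,)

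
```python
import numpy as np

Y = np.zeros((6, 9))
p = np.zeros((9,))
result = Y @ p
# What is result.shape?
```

(6,)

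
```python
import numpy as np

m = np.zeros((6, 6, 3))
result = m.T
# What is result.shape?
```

(3, 6, 6)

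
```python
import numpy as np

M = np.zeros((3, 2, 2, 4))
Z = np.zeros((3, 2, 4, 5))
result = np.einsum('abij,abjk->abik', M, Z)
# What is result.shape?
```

(3, 2, 2, 5)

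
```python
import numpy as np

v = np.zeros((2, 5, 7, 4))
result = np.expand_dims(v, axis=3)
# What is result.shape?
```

(2, 5, 7, 1, 4)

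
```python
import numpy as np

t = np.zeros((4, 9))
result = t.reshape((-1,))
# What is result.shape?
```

(36,)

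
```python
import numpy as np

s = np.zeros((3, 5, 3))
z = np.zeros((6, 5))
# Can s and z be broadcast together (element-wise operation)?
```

No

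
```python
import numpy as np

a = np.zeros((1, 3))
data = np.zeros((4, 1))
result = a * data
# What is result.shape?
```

(4, 3)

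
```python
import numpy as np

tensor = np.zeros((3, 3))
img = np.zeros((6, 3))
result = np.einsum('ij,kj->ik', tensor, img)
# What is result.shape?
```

(3, 6)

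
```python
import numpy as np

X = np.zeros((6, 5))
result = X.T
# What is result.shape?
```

(5, 6)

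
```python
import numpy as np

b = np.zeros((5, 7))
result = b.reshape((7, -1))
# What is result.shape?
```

(7, 5)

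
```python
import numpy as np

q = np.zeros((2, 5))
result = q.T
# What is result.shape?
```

(5, 2)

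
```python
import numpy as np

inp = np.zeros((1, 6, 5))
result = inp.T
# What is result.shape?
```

(5, 6, 1)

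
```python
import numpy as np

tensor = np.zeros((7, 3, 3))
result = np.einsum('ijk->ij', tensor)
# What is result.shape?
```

(7, 3)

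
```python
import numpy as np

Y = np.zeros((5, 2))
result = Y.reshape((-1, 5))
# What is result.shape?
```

(2, 5)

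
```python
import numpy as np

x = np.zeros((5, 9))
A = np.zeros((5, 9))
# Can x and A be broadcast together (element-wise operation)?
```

Yes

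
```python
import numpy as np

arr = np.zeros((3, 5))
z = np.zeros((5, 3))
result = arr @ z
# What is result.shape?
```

(3, 3)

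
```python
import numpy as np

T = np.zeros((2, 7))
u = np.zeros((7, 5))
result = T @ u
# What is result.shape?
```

(2, 5)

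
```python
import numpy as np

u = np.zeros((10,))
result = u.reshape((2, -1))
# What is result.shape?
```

(2, 5)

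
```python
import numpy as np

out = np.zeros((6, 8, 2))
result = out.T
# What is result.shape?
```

(2, 8, 6)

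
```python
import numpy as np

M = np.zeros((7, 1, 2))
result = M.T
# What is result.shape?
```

(2, 1, 7)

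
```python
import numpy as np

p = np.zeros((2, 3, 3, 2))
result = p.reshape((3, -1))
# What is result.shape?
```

(3, 12)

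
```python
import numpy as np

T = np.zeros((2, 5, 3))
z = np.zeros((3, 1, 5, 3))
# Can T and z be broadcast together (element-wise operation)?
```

Yes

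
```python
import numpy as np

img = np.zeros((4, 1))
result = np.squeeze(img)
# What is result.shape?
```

(4,)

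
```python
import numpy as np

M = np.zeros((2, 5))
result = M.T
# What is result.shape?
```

(5, 2)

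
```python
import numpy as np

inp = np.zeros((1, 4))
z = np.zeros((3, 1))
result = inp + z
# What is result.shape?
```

(3, 4)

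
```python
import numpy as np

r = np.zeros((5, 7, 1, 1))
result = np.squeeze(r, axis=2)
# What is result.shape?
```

(5, 7, 1)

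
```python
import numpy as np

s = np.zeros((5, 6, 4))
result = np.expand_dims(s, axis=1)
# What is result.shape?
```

(5, 1, 6, 4)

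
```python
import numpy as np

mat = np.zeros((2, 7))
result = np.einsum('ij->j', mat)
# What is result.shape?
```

(7,)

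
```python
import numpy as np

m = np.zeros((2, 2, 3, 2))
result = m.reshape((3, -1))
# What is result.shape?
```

(3, 8)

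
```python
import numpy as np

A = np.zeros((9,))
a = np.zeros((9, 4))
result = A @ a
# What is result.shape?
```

(4,)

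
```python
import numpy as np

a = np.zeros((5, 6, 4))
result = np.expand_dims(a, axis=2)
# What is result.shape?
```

(5, 6, 1, 4)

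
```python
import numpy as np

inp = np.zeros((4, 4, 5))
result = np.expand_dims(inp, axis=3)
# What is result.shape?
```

(4, 4, 5, 1)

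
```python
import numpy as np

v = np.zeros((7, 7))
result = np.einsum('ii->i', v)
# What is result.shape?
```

(7,)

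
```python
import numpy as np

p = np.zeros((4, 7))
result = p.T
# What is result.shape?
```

(7, 4)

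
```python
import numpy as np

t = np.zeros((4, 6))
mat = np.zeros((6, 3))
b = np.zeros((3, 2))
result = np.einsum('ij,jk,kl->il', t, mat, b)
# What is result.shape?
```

(4, 2)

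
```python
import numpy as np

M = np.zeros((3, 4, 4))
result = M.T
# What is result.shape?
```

(4, 4, 3)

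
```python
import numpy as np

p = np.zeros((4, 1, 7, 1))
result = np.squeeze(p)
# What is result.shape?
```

(4, 7)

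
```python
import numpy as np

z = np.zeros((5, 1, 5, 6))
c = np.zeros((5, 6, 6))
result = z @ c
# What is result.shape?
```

(5, 5, 5, 6)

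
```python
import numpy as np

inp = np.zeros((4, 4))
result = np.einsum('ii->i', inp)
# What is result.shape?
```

(4,)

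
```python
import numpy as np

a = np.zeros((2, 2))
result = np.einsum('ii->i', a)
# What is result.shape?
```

(2,)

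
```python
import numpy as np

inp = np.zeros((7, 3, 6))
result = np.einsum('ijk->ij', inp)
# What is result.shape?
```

(7, 3)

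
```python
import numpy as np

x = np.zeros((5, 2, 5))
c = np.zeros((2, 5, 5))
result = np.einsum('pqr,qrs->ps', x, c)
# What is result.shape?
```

(5, 5)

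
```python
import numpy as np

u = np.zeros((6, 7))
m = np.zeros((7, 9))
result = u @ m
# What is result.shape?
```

(6, 9)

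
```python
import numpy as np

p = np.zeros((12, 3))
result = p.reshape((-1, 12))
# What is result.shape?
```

(3, 12)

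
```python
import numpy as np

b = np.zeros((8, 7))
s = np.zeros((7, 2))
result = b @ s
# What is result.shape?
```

(8, 2)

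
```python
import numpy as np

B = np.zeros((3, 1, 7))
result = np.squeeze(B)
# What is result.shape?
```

(3, 7)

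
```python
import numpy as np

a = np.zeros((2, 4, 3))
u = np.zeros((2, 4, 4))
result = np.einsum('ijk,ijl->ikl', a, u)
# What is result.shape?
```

(2, 3, 4)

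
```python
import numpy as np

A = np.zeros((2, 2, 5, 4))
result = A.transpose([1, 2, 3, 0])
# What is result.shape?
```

(2, 5, 4, 2)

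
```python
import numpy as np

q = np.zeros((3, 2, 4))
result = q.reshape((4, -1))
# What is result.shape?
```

(4, 6)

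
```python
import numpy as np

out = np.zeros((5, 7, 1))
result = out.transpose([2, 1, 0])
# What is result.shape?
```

(1, 7, 5)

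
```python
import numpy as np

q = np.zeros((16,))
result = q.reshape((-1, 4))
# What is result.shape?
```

(4, 4)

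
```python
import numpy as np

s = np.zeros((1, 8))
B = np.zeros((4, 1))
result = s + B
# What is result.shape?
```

(4, 8)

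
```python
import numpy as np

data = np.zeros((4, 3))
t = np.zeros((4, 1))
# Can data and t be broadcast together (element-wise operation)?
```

Yes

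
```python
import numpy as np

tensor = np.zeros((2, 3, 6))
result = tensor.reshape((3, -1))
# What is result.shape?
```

(3, 12)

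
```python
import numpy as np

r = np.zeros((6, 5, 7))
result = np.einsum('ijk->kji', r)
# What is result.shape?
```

(7, 5, 6)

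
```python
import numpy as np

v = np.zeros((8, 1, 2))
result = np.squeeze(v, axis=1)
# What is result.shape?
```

(8, 2)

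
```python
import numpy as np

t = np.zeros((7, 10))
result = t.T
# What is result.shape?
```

(10, 7)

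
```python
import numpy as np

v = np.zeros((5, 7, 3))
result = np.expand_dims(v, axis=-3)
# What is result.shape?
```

(5, 1, 7, 3)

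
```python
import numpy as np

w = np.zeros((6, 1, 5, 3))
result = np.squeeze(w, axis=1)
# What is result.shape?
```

(6, 5, 3)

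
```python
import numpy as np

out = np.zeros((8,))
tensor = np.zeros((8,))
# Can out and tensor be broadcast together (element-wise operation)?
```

Yes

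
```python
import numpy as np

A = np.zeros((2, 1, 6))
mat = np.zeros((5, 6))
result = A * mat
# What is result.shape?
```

(2, 5, 6)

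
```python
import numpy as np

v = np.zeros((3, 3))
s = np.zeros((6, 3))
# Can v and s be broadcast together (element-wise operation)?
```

No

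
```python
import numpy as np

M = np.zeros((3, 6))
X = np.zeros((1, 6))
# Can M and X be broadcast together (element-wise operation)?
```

Yes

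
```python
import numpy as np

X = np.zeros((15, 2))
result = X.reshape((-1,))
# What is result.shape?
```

(30,)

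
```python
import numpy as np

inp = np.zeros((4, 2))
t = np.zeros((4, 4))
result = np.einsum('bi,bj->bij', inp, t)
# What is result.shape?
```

(4, 2, 4)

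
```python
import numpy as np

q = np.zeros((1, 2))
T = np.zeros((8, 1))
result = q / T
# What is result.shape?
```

(8, 2)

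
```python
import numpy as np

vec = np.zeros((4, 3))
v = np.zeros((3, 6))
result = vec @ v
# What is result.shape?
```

(4, 6)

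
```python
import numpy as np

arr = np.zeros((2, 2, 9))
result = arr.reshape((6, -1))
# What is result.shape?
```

(6, 6)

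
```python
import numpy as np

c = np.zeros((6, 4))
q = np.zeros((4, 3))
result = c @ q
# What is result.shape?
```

(6, 3)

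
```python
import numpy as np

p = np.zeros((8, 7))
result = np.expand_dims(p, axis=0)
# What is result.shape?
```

(1, 8, 7)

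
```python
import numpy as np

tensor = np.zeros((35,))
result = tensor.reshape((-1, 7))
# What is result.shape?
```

(5, 7)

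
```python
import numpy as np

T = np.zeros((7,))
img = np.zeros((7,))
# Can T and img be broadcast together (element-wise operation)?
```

Yes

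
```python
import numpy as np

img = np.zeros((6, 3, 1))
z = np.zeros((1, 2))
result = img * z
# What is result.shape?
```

(6, 3, 2)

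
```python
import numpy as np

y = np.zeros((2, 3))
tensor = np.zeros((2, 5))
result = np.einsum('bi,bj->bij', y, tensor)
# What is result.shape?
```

(2, 3, 5)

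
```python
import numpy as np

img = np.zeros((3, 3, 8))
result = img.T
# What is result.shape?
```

(8, 3, 3)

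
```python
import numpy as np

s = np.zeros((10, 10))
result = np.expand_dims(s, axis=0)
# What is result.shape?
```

(1, 10, 10)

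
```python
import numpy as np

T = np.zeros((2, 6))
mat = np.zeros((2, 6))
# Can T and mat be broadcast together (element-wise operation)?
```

Yes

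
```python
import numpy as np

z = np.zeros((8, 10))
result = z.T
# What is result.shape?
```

(10, 8)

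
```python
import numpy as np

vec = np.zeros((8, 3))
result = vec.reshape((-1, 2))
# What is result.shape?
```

(12, 2)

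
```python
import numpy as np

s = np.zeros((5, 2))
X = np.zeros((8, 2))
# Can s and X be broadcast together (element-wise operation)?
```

No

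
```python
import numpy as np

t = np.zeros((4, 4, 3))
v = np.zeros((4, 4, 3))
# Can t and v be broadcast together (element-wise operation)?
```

Yes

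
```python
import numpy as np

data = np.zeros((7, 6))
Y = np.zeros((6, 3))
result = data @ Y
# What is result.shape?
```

(7, 3)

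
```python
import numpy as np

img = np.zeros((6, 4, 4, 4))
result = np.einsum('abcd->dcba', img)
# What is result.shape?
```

(4, 4, 4, 6)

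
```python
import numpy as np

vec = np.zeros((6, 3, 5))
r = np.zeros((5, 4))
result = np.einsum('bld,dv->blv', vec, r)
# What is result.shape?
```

(6, 3, 4)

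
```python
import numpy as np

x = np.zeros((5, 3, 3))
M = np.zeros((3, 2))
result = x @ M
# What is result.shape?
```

(5, 3, 2)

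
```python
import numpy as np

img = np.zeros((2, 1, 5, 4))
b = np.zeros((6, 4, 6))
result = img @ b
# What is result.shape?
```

(2, 6, 5, 6)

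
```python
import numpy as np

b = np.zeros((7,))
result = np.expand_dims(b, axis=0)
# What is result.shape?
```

(1, 7)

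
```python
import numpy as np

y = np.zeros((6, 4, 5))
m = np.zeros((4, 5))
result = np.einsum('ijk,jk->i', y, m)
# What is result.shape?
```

(6,)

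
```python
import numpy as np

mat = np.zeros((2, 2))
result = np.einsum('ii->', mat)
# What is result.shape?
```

()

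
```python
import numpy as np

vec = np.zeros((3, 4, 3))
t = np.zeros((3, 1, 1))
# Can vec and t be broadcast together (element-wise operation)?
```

Yes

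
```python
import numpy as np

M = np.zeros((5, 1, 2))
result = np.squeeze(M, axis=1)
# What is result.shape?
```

(5, 2)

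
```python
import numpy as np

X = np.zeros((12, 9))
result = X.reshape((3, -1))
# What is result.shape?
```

(3, 36)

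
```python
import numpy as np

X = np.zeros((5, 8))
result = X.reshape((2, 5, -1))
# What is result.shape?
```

(2, 5, 4)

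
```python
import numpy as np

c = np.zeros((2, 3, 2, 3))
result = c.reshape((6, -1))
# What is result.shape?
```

(6, 6)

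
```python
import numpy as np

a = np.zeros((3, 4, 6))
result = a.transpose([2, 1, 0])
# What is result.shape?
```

(6, 4, 3)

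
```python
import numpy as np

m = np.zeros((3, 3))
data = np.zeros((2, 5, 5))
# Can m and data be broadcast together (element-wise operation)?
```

No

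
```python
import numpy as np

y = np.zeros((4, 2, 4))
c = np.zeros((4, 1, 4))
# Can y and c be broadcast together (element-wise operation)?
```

Yes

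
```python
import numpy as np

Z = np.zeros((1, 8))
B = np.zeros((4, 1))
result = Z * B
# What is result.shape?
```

(4, 8)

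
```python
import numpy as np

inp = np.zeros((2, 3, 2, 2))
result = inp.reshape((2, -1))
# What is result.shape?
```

(2, 12)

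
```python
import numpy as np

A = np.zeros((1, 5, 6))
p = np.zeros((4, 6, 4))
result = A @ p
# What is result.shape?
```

(4, 5, 4)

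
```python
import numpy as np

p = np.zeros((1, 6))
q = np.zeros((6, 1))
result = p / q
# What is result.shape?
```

(6, 6)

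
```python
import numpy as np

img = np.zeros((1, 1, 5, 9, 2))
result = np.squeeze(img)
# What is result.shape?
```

(5, 9, 2)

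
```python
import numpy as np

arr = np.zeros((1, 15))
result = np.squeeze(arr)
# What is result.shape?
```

(15,)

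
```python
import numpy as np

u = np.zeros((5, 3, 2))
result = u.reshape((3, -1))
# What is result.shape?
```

(3, 10)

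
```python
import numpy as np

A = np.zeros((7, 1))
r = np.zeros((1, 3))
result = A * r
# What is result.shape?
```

(7, 3)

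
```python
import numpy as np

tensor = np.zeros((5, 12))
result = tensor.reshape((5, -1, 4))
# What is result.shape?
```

(5, 3, 4)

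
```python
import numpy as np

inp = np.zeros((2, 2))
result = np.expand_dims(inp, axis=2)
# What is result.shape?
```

(2, 2, 1)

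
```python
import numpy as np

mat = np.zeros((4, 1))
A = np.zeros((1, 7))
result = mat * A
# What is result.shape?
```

(4, 7)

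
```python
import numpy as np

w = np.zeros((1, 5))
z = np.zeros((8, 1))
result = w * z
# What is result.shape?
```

(8, 5)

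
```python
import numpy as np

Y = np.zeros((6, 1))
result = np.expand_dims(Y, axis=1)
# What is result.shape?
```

(6, 1, 1)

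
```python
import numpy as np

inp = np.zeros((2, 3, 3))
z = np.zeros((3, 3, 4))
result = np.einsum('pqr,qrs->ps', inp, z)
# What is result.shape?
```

(2, 4)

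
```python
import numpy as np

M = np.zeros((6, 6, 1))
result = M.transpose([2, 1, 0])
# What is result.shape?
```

(1, 6, 6)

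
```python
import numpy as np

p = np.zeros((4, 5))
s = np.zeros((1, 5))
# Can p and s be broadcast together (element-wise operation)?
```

Yes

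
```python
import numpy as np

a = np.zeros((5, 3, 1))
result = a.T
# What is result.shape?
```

(1, 3, 5)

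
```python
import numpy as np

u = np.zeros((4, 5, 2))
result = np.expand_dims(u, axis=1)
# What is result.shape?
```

(4, 1, 5, 2)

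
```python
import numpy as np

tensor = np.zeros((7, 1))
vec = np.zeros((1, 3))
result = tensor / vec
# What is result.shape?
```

(7, 3)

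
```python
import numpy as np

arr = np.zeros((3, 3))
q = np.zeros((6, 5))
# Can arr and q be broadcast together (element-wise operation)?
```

No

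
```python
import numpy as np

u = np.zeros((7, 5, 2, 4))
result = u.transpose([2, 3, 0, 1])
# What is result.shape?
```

(2, 4, 7, 5)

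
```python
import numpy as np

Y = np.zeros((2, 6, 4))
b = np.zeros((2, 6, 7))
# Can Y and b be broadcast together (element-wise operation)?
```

No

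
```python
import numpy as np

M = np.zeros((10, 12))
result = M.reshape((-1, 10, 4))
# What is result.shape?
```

(3, 10, 4)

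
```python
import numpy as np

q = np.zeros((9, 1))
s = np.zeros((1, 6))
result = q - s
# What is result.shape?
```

(9, 6)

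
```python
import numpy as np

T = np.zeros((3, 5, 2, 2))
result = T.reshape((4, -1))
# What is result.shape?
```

(4, 15)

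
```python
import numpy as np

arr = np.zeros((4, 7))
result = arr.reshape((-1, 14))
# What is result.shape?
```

(2, 14)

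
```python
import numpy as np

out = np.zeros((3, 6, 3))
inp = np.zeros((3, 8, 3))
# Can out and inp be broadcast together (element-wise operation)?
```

No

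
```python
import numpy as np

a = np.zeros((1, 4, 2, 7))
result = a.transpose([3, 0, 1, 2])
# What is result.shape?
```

(7, 1, 4, 2)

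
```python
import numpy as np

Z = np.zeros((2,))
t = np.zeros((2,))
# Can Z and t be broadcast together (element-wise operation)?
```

Yes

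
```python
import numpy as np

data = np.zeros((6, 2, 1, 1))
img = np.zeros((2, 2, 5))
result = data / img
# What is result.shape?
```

(6, 2, 2, 5)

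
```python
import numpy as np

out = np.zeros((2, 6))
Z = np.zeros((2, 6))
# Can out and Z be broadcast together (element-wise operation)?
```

Yes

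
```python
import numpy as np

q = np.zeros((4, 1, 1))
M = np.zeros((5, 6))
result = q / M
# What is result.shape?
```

(4, 5, 6)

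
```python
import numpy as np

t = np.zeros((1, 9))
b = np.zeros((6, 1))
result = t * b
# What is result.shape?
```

(6, 9)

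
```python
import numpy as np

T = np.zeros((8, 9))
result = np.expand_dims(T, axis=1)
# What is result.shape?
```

(8, 1, 9)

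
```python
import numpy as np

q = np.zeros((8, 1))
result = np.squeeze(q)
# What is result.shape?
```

(8,)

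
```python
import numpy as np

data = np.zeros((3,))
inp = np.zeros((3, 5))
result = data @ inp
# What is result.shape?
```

(5,)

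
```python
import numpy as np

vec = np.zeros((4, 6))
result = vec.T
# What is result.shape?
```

(6, 4)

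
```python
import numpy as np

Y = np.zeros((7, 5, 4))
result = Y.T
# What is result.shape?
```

(4, 5, 7)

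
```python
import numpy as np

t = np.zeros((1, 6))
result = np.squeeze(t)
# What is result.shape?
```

(6,)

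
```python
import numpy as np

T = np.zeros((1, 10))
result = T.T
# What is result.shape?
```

(10, 1)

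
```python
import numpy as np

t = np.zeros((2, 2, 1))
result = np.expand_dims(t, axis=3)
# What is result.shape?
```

(2, 2, 1, 1)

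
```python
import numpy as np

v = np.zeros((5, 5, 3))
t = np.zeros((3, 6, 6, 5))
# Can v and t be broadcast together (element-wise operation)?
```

No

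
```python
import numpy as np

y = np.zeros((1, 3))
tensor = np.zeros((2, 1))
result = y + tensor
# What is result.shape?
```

(2, 3)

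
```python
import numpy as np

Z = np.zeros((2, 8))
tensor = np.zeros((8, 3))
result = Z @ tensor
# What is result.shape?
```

(2, 3)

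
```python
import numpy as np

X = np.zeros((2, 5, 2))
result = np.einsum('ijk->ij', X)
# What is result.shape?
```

(2, 5)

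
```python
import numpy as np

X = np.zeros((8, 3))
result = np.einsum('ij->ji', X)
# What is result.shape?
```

(3, 8)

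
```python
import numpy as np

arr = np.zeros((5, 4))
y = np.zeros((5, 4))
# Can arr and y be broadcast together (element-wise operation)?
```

Yes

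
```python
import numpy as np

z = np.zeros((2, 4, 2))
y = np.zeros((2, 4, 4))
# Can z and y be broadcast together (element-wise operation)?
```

No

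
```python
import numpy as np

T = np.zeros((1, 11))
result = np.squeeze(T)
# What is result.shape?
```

(11,)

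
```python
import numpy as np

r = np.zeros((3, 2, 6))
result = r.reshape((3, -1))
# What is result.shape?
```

(3, 12)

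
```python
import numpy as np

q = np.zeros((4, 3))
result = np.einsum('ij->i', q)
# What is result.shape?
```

(4,)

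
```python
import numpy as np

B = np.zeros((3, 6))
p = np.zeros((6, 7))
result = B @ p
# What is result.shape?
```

(3, 7)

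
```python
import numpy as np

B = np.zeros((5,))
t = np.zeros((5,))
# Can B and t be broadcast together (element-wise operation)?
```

Yes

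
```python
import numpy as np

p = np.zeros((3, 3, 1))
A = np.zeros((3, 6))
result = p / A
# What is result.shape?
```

(3, 3, 6)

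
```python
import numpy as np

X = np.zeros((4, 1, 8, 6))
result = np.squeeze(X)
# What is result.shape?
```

(4, 8, 6)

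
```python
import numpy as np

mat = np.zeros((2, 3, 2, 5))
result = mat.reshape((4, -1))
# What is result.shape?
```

(4, 15)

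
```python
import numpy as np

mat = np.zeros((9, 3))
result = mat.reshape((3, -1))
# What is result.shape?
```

(3, 9)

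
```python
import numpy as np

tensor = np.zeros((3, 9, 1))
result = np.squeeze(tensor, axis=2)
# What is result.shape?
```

(3, 9)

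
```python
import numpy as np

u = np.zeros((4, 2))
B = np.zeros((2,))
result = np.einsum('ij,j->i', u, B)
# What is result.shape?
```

(4,)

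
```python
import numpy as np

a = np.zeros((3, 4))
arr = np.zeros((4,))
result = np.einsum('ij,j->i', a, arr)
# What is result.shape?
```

(3,)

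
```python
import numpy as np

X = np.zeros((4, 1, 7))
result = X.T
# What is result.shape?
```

(7, 1, 4)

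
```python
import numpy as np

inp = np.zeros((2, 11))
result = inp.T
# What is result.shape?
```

(11, 2)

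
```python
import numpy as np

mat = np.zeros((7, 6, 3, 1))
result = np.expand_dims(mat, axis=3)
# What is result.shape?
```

(7, 6, 3, 1, 1)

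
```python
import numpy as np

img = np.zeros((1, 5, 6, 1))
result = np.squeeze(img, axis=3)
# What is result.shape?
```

(1, 5, 6)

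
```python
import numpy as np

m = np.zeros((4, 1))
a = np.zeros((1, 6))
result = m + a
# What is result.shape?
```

(4, 6)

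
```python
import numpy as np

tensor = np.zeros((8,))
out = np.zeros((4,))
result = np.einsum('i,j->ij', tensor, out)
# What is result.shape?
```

(8, 4)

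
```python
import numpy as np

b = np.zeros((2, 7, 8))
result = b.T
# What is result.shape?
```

(8, 7, 2)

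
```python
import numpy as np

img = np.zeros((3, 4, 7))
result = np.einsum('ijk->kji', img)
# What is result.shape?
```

(7, 4, 3)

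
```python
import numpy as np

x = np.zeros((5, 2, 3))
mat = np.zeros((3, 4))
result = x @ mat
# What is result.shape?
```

(5, 2, 4)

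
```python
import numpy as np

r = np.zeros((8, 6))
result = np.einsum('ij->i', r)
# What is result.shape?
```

(8,)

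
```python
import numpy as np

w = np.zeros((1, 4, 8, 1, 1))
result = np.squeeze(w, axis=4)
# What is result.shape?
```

(1, 4, 8, 1)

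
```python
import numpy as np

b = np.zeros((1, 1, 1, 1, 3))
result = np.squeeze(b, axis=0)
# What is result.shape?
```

(1, 1, 1, 3)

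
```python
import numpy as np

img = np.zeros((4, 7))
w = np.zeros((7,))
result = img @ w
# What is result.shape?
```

(4,)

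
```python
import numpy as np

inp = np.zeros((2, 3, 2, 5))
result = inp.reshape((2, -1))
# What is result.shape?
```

(2, 30)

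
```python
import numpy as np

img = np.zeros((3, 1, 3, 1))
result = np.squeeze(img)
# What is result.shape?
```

(3, 3)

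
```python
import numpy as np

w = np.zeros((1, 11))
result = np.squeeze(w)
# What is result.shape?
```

(11,)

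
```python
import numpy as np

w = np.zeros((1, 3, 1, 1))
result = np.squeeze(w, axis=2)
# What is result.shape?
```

(1, 3, 1)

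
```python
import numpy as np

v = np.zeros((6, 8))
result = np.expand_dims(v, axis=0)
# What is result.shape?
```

(1, 6, 8)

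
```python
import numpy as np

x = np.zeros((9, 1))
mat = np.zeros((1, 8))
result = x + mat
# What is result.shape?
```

(9, 8)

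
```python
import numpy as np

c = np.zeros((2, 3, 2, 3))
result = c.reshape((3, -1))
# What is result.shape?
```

(3, 12)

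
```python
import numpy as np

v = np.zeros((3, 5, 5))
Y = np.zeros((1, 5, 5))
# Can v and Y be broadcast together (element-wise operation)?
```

Yes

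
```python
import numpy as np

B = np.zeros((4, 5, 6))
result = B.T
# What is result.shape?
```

(6, 5, 4)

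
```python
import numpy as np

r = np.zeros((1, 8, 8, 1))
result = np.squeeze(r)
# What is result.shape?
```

(8, 8)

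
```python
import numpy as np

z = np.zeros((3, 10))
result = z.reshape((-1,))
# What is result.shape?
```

(30,)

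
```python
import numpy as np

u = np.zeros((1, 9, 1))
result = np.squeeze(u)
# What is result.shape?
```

(9,)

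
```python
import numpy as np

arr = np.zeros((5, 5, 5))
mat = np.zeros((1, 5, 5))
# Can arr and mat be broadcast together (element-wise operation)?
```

Yes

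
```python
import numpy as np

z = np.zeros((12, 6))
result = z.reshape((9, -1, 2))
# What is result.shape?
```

(9, 4, 2)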